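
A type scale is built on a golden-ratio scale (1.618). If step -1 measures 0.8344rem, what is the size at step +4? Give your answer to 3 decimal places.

The gap is 4 − (-1) = 5 steps, so the factor is 1.618^5.
0.8344 × 1.618⁵ = 0.8344 × 11.08901 ≈ 9.253

9.253rem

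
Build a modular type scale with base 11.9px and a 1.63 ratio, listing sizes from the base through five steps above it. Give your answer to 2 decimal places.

Step 0: 11.9px
Step 1: 11.9 × 1.63 = 19.40
Step 2: 11.9 × 1.63² = 31.62
Step 3: 11.9 × 1.63³ = 51.54
Step 4: 11.9 × 1.63⁴ = 84.00
Step 5: 11.9 × 1.63⁵ = 136.93

11.90px, 19.40px, 31.62px, 51.54px, 84.00px, 136.93px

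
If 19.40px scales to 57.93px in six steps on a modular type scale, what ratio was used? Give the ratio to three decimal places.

The ratio satisfies 19.40 × r⁶ = 57.93, so r = (57.93 / 19.40)^(1/6).
r = 2.9861^(1/6) ≈ 1.2000

1.200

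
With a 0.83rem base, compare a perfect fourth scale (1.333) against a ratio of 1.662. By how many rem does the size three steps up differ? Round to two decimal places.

1.84rem

Perfect fourth: 0.83 × 1.333³ = 1.9659rem
At 1.662: 0.83 × 1.662³ = 3.8104rem
Difference: 3.8104 − 1.9659 = 1.8445rem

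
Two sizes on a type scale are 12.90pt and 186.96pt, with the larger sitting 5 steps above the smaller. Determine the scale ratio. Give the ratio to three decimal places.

The ratio satisfies 12.90 × r⁵ = 186.96, so r = (186.96 / 12.90)^(1/5).
r = 14.4930^(1/5) ≈ 1.7070

1.707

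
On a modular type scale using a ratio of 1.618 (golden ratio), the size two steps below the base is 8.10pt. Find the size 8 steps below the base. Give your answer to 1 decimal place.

0.5pt

The gap is -8 − (-2) = -6 steps, so the factor is 1.618^-6.
8.10 ÷ 1.618⁶ = 8.10 ÷ 17.94201 ≈ 0.451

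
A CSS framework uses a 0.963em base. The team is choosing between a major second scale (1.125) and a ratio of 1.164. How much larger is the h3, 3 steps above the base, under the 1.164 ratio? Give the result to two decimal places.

0.15em

Major second: 0.963 × 1.125³ = 1.3711em
At 1.164: 0.963 × 1.164³ = 1.5187em
Difference: 1.5187 − 1.3711 = 0.1476em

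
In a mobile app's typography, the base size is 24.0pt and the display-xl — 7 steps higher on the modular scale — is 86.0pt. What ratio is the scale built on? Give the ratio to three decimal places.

1.200

The ratio satisfies 24.0 × r⁷ = 86.0, so r = (86.0 / 24.0)^(1/7).
r = 3.5833^(1/7) ≈ 1.2000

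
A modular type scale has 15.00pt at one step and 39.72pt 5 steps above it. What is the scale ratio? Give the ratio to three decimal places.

The ratio satisfies 15.00 × r⁵ = 39.72, so r = (39.72 / 15.00)^(1/5).
r = 2.6480^(1/5) ≈ 1.2150

1.215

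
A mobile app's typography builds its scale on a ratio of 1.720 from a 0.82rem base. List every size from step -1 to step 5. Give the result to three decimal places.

0.477rem, 0.820rem, 1.410rem, 2.426rem, 4.173rem, 7.177rem, 12.344rem

Step -1: 0.82 ÷ 1.720 = 0.477
Step 0: 0.82rem
Step 1: 0.82 × 1.720 = 1.410
Step 2: 0.82 × 1.720² = 2.426
Step 3: 0.82 × 1.720³ = 4.173
Step 4: 0.82 × 1.720⁴ = 7.177
Step 5: 0.82 × 1.720⁵ = 12.344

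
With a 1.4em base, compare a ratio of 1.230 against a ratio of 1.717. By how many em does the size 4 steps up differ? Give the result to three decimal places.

At 1.230: 1.4 × 1.230⁴ = 3.20441em
At 1.717: 1.4 × 1.717⁴ = 12.16772em
Difference: 12.16772 − 3.20441 = 8.96331em

8.963em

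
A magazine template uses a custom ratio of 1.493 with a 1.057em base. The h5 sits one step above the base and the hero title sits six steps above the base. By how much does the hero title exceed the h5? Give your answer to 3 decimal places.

10.129em

Step 1: 1.057 × 1.493 = 1.57810em
Step 6: 1.057 × 1.493⁶ = 11.70668em
Difference: 11.70668 − 1.57810 = 10.12858em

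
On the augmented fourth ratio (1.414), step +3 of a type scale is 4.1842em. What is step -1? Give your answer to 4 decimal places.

1.0467em

4.1842 ÷ 1.414⁴ = 4.1842 ÷ 3.99758 ≈ 1.0467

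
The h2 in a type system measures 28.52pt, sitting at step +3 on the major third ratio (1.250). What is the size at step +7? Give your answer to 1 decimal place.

28.52 × 1.250⁴ = 28.52 × 2.44141 ≈ 69.629

69.6pt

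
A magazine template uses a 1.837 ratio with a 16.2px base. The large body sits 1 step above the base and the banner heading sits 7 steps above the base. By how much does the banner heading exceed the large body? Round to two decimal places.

1113.85px

Step 1: 16.2 × 1.837 = 29.7594px
Step 7: 16.2 × 1.837⁷ = 1143.6131px
Difference: 1143.6131 − 29.7594 = 1113.8537px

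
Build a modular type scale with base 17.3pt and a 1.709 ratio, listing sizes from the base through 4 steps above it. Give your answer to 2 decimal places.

Step 0: 17.3pt
Step 1: 17.3 × 1.709 = 29.57
Step 2: 17.3 × 1.709² = 50.53
Step 3: 17.3 × 1.709³ = 86.35
Step 4: 17.3 × 1.709⁴ = 147.58

17.30pt, 29.57pt, 50.53pt, 86.35pt, 147.58pt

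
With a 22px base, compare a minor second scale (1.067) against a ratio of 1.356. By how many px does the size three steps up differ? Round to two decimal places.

28.13px

Minor second: 22.0 × 1.067³ = 26.7249px
At 1.356: 22.0 × 1.356³ = 54.8532px
Difference: 54.8532 − 26.7249 = 28.1283px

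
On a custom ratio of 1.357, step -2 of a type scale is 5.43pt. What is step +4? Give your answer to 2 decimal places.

The gap is 4 − (-2) = 6 steps, so the factor is 1.357^6.
5.43 × 1.357⁶ = 5.43 × 6.24423 ≈ 33.906

33.91pt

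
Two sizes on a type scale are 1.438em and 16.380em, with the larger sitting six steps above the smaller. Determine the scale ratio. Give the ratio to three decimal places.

The ratio satisfies 1.438 × r⁶ = 16.380, so r = (16.380 / 1.438)^(1/6).
r = 11.3908^(1/6) ≈ 1.5000

1.500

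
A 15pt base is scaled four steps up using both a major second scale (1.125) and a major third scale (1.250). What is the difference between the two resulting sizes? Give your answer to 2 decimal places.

Major second: 15.0 × 1.125⁴ = 24.0271pt
Major third: 15.0 × 1.250⁴ = 36.6211pt
Difference: 36.6211 − 24.0271 = 12.5940pt

12.59pt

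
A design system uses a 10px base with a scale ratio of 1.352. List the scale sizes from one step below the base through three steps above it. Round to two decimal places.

7.40px, 10.00px, 13.52px, 18.28px, 24.71px

Step -1: 10.0 ÷ 1.352 = 7.40
Step 0: 10px
Step 1: 10.0 × 1.352 = 13.52
Step 2: 10.0 × 1.352² = 18.28
Step 3: 10.0 × 1.352³ = 24.71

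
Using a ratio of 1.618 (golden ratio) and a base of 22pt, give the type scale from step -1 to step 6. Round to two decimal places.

13.60pt, 22.00pt, 35.60pt, 57.59pt, 93.19pt, 150.78pt, 243.96pt, 394.72pt

Step -1: 22.0 ÷ 1.618 = 13.60
Step 0: 22pt
Step 1: 22.0 × 1.618 = 35.60
Step 2: 22.0 × 1.618² = 57.59
Step 3: 22.0 × 1.618³ = 93.19
Step 4: 22.0 × 1.618⁴ = 150.78
Step 5: 22.0 × 1.618⁵ = 243.96
Step 6: 22.0 × 1.618⁶ = 394.72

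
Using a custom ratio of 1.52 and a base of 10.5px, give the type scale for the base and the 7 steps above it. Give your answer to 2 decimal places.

10.50px, 15.96px, 24.26px, 36.87px, 56.05px, 85.19px, 129.49px, 196.83px

Step 0: 10.5px
Step 1: 10.5 × 1.52 = 15.96
Step 2: 10.5 × 1.52² = 24.26
Step 3: 10.5 × 1.52³ = 36.87
Step 4: 10.5 × 1.52⁴ = 56.05
Step 5: 10.5 × 1.52⁵ = 85.19
Step 6: 10.5 × 1.52⁶ = 129.49
Step 7: 10.5 × 1.52⁷ = 196.83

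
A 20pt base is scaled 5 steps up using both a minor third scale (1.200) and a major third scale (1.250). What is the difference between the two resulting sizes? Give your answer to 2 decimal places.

Minor third: 20.0 × 1.200⁵ = 49.7664pt
Major third: 20.0 × 1.250⁵ = 61.0352pt
Difference: 61.0352 − 49.7664 = 11.2688pt

11.27pt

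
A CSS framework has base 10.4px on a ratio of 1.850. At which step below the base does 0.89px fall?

1.850ⁿ = 10.4 / 0.89 = 11.6854
n = ln(11.6854) / ln(1.850) = 2.4583 / 0.6152 ≈ 4.00

4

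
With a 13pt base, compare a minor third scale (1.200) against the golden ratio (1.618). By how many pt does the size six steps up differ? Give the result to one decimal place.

194.4pt

Minor third: 13.0 × 1.200⁶ = 38.818pt
Golden ratio: 13.0 × 1.618⁶ = 233.246pt
Difference: 233.246 − 38.818 = 194.428pt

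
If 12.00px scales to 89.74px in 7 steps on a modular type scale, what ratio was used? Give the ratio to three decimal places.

1.333

r⁷ = 89.74 / 12.00, so r = (89.74/12.00)^(1/7).
r = 7.4783^(1/7) ≈ 1.3330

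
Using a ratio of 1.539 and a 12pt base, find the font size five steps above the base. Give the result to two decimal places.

103.60pt

Every step multiplies by the scale ratio.
12.0 × 1.539⁵ = 12.0 × 8.63362 ≈ 103.60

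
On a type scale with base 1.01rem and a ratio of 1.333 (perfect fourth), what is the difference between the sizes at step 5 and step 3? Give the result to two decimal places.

Step 3: 1.01 × 1.333³ = 2.3923rem
Step 5: 1.01 × 1.333⁵ = 4.2508rem
Difference: 4.2508 − 2.3923 = 1.8585rem

1.86rem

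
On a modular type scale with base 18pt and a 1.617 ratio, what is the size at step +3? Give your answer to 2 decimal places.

76.10pt

Every step multiplies by the scale ratio.
18.0 × 1.617³ = 18.0 × 4.22795 ≈ 76.10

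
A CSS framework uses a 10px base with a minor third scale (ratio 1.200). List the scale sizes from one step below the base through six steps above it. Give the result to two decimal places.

Step -1: 10.0 ÷ 1.200 = 8.33
Step 0: 10px
Step 1: 10.0 × 1.200 = 12.00
Step 2: 10.0 × 1.200² = 14.40
Step 3: 10.0 × 1.200³ = 17.28
Step 4: 10.0 × 1.200⁴ = 20.74
Step 5: 10.0 × 1.200⁵ = 24.88
Step 6: 10.0 × 1.200⁶ = 29.86

8.33px, 10.00px, 12.00px, 14.40px, 17.28px, 20.74px, 24.88px, 29.86px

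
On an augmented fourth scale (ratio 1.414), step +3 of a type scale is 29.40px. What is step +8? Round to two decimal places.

166.19px

29.40 × 1.414⁵ = 29.40 × 5.65258 ≈ 166.186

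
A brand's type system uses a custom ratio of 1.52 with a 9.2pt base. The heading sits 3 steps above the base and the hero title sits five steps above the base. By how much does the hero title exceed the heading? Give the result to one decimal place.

42.3pt

Step 3: 9.2 × 1.52³ = 32.309pt
Step 5: 9.2 × 1.52⁵ = 74.646pt
Difference: 74.646 − 32.309 = 42.337pt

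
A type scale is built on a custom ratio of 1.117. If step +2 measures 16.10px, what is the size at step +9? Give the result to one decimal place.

34.9px

The gap is 9 − (2) = 7 steps, so the factor is 1.117^7.
16.10 × 1.117⁷ = 16.10 × 2.16956 ≈ 34.930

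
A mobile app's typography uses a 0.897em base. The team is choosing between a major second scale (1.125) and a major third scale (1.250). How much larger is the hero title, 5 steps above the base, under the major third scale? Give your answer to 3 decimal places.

Major second: 0.897 × 1.125⁵ = 1.61642em
Major third: 0.897 × 1.250⁵ = 2.73743em
Difference: 2.73743 − 1.61642 = 1.12101em

1.121em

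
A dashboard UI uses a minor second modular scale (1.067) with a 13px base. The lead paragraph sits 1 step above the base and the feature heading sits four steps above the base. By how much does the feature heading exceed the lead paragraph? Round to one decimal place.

3.0px

Step 1: 13.0 × 1.067 = 13.871px
Step 4: 13.0 × 1.067⁴ = 16.850px
Difference: 16.850 − 13.871 = 2.979px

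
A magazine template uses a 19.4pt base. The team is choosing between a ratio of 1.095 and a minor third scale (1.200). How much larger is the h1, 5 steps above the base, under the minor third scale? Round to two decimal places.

17.73pt

At 1.095: 19.4 × 1.095⁵ = 30.5402pt
Minor third: 19.4 × 1.200⁵ = 48.2734pt
Difference: 48.2734 − 30.5402 = 17.7332pt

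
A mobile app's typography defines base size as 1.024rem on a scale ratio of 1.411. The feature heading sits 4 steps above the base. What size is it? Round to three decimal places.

4.059rem

Each step on a modular scale multiplies by the ratio, so the size n steps from the base is base × ratioⁿ.
1.024 × 1.411⁴ = 1.024 × 3.96377 ≈ 4.059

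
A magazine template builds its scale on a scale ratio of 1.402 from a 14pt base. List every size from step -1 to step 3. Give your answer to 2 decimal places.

9.99pt, 14.00pt, 19.63pt, 27.52pt, 38.58pt

Step -1: 14.0 ÷ 1.402 = 9.99
Step 0: 14pt
Step 1: 14.0 × 1.402 = 19.63
Step 2: 14.0 × 1.402² = 27.52
Step 3: 14.0 × 1.402³ = 38.58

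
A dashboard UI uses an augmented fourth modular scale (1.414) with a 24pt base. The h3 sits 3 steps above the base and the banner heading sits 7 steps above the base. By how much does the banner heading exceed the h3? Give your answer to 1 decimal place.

Step 3: 24.0 × 1.414³ = 67.852pt
Step 7: 24.0 × 1.414⁷ = 271.242pt
Difference: 271.242 − 67.852 = 203.390pt

203.4pt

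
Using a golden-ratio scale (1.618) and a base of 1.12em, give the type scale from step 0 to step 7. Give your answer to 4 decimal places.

Step 0: 1.12em
Step 1: 1.12 × 1.618 = 1.8122
Step 2: 1.12 × 1.618² = 2.9321
Step 3: 1.12 × 1.618³ = 4.7441
Step 4: 1.12 × 1.618⁴ = 7.6759
Step 5: 1.12 × 1.618⁵ = 12.4197
Step 6: 1.12 × 1.618⁶ = 20.0951
Step 7: 1.12 × 1.618⁷ = 32.5138

1.1200em, 1.8122em, 2.9321em, 4.7441em, 7.6759em, 12.4197em, 20.0951em, 32.5138em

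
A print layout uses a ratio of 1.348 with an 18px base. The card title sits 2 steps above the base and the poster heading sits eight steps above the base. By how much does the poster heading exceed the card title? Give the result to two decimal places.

163.53px

Step 2: 18.0 × 1.348² = 32.7079px
Step 8: 18.0 × 1.348⁸ = 196.2419px
Difference: 196.2419 − 32.7079 = 163.5340px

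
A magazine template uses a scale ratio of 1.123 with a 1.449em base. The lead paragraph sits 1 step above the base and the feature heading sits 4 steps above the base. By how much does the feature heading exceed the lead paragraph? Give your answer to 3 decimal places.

Step 1: 1.449 × 1.123 = 1.62723em
Step 4: 1.449 × 1.123⁴ = 2.30456em
Difference: 2.30456 − 1.62723 = 0.67733em

0.677em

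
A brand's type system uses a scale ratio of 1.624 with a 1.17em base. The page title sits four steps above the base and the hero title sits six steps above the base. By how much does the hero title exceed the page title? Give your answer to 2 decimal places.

Step 4: 1.17 × 1.624⁴ = 8.1382em
Step 6: 1.17 × 1.624⁶ = 21.4636em
Difference: 21.4636 − 8.1382 = 13.3254em

13.33em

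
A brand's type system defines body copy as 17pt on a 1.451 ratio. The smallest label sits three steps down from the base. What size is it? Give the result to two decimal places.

5.56pt

Each step on a modular scale multiplies by the ratio, so the size n steps from the base is base × ratioⁿ.
17.0 ÷ 1.451³ = 17.0 ÷ 3.05494 ≈ 5.56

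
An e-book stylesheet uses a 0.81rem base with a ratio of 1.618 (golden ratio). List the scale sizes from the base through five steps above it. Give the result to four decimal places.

Step 0: 0.81rem
Step 1: 0.81 × 1.618 = 1.3106
Step 2: 0.81 × 1.618² = 2.1205
Step 3: 0.81 × 1.618³ = 3.4310
Step 4: 0.81 × 1.618⁴ = 5.5514
Step 5: 0.81 × 1.618⁵ = 8.9821

0.8100rem, 1.3106rem, 2.1205rem, 3.4310rem, 5.5514rem, 8.9821rem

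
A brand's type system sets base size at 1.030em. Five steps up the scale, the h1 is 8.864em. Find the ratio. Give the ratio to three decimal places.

1.538

The ratio satisfies 1.030 × r⁵ = 8.864, so r = (8.864 / 1.030)^(1/5).
r = 8.6058^(1/5) ≈ 1.5380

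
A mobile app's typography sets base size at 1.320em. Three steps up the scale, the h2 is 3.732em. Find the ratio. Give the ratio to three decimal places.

1.414

The ratio satisfies 1.320 × r³ = 3.732, so r = (3.732 / 1.320)^(1/3).
r = 2.8273^(1/3) ≈ 1.4140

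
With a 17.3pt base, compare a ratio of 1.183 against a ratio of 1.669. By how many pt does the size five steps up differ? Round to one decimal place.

At 1.183: 17.3 × 1.183⁵ = 40.084pt
At 1.669: 17.3 × 1.669⁵ = 224.041pt
Difference: 224.041 − 40.084 = 183.957pt

184.0pt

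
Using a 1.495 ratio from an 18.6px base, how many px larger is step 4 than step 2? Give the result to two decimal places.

Step 2: 18.6 × 1.495² = 41.5715px
Step 4: 18.6 × 1.495⁴ = 92.9133px
Difference: 92.9133 − 41.5715 = 51.3418px

51.34px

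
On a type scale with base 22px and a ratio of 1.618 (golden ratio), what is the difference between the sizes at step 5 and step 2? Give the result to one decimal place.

186.4px

Step 2: 22.0 × 1.618² = 57.594px
Step 5: 22.0 × 1.618⁵ = 243.958px
Difference: 243.958 − 57.594 = 186.364px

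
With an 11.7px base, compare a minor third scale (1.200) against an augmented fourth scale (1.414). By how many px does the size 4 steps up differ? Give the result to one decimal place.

22.5px

Minor third: 11.7 × 1.200⁴ = 24.261px
Augmented fourth: 11.7 × 1.414⁴ = 46.772px
Difference: 46.772 − 24.261 = 22.511px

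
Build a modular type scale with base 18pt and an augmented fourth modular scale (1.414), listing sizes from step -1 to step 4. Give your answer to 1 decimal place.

Step -1: 18.0 ÷ 1.414 = 12.7
Step 0: 18pt
Step 1: 18.0 × 1.414 = 25.5
Step 2: 18.0 × 1.414² = 36.0
Step 3: 18.0 × 1.414³ = 50.9
Step 4: 18.0 × 1.414⁴ = 72.0

12.7pt, 18.0pt, 25.5pt, 36.0pt, 50.9pt, 72.0pt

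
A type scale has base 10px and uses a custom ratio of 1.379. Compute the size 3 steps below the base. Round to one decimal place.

3.8px

Each step on a modular scale multiplies by the ratio, so the size n steps from the base is base × ratioⁿ.
10.0 ÷ 1.379³ = 10.0 ÷ 2.62236 ≈ 3.81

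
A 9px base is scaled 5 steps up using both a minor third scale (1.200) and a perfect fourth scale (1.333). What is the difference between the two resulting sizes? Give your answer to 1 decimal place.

Minor third: 9.0 × 1.200⁵ = 22.395px
Perfect fourth: 9.0 × 1.333⁵ = 37.879px
Difference: 37.879 − 22.395 = 15.484px

15.5px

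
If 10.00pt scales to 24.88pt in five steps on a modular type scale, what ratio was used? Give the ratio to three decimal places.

1.200

r⁵ = 24.88 / 10.00, so r = (24.88/10.00)^(1/5).
r = 2.4880^(1/5) ≈ 1.2000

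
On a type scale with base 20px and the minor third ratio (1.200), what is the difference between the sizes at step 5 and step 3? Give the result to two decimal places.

15.21px

Step 3: 20.0 × 1.200³ = 34.5600px
Step 5: 20.0 × 1.200⁵ = 49.7664px
Difference: 49.7664 − 34.5600 = 15.2064px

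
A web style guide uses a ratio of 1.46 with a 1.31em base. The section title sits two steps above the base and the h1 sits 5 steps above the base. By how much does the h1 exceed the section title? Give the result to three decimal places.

Step 2: 1.31 × 1.46² = 2.79240em
Step 5: 1.31 × 1.46⁵ = 8.69032em
Difference: 8.69032 − 2.79240 = 5.89792em

5.898em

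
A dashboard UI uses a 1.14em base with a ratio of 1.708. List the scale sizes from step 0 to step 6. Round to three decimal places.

1.140em, 1.947em, 3.326em, 5.680em, 9.702em, 16.571em, 28.303em

Step 0: 1.14em
Step 1: 1.14 × 1.708 = 1.947
Step 2: 1.14 × 1.708² = 3.326
Step 3: 1.14 × 1.708³ = 5.680
Step 4: 1.14 × 1.708⁴ = 9.702
Step 5: 1.14 × 1.708⁵ = 16.571
Step 6: 1.14 × 1.708⁶ = 28.303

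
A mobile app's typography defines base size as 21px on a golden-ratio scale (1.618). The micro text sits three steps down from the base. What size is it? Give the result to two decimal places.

4.96px

Each step on a modular scale multiplies by the ratio, so the size n steps from the base is base × ratioⁿ.
21.0 ÷ 1.618³ = 21.0 ÷ 4.23580 ≈ 4.96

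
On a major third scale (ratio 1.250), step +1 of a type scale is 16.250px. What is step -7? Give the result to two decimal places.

2.73px

16.250 ÷ 1.250⁸ = 16.250 ÷ 5.96046 ≈ 2.726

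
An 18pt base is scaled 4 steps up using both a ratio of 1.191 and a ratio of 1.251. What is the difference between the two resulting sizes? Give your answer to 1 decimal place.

7.9pt

At 1.191: 18.0 × 1.191⁴ = 36.218pt
At 1.251: 18.0 × 1.251⁴ = 44.086pt
Difference: 44.086 − 36.218 = 7.868pt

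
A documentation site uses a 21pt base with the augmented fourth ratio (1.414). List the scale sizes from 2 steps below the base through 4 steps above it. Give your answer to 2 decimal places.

Step -2: 21.0 ÷ 1.414² = 10.50
Step -1: 21.0 ÷ 1.414 = 14.85
Step 0: 21pt
Step 1: 21.0 × 1.414 = 29.69
Step 2: 21.0 × 1.414² = 41.99
Step 3: 21.0 × 1.414³ = 59.37
Step 4: 21.0 × 1.414⁴ = 83.95

10.50pt, 14.85pt, 21.00pt, 29.69pt, 41.99pt, 59.37pt, 83.95pt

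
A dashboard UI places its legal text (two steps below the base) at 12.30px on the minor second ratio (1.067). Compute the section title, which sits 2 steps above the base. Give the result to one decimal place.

12.30 × 1.067⁴ = 12.30 × 1.29616 ≈ 15.943

15.9px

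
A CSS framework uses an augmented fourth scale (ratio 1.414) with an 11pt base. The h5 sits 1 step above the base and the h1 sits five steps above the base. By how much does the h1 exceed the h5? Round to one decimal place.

Step 1: 11.0 × 1.414 = 15.554pt
Step 5: 11.0 × 1.414⁵ = 62.178pt
Difference: 62.178 − 15.554 = 46.624pt

46.6pt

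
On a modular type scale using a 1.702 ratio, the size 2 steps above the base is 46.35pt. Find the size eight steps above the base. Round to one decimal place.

1126.7pt

46.35 × 1.702⁶ = 46.35 × 24.30845 ≈ 1126.697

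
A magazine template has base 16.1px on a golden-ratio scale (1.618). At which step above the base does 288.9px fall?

6

1.618ⁿ = 288.9 / 16.1 = 17.9441
n = ln(17.9441) / ln(1.618) = 2.8873 / 0.4812 ≈ 6.00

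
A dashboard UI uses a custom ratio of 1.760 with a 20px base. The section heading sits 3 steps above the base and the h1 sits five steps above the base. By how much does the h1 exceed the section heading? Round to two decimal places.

Step 3: 20.0 × 1.760³ = 109.0355px
Step 5: 20.0 × 1.760⁵ = 337.7484px
Difference: 337.7484 − 109.0355 = 228.7129px

228.71px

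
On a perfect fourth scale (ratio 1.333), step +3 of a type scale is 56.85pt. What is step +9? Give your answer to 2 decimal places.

318.94pt

The gap is 9 − (3) = 6 steps, so the factor is 1.333^6.
56.85 × 1.333⁶ = 56.85 × 5.61023 ≈ 318.942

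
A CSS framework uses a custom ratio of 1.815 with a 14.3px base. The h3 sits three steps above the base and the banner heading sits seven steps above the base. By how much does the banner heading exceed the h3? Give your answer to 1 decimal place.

Step 3: 14.3 × 1.815³ = 85.500px
Step 7: 14.3 × 1.815⁷ = 927.839px
Difference: 927.839 − 85.500 = 842.339px

842.3px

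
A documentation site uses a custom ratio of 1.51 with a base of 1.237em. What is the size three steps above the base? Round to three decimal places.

4.259em

A modular type scale is a geometric sequence: sizeₙ = base × rⁿ.
1.237 × 1.51³ = 1.237 × 3.44295 ≈ 4.259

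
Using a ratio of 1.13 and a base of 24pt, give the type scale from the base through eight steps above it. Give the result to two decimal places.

24.00pt, 27.12pt, 30.65pt, 34.63pt, 39.13pt, 44.22pt, 49.97pt, 56.46pt, 63.80pt

Step 0: 24pt
Step 1: 24.0 × 1.13 = 27.12
Step 2: 24.0 × 1.13² = 30.65
Step 3: 24.0 × 1.13³ = 34.63
Step 4: 24.0 × 1.13⁴ = 39.13
Step 5: 24.0 × 1.13⁵ = 44.22
Step 6: 24.0 × 1.13⁶ = 49.97
Step 7: 24.0 × 1.13⁷ = 56.46
Step 8: 24.0 × 1.13⁸ = 63.80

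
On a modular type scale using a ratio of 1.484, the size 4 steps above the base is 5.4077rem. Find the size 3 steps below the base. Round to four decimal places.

Moving from step +4 to step -3 is 7 steps down, so divide by r⁷.
5.4077 ÷ 1.484⁷ = 5.4077 ÷ 15.85029 ≈ 0.3412

0.3412rem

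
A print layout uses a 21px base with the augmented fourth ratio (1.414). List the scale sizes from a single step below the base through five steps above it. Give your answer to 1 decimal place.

Step -1: 21.0 ÷ 1.414 = 14.9
Step 0: 21px
Step 1: 21.0 × 1.414 = 29.7
Step 2: 21.0 × 1.414² = 42.0
Step 3: 21.0 × 1.414³ = 59.4
Step 4: 21.0 × 1.414⁴ = 83.9
Step 5: 21.0 × 1.414⁵ = 118.7

14.9px, 21.0px, 29.7px, 42.0px, 59.4px, 83.9px, 118.7px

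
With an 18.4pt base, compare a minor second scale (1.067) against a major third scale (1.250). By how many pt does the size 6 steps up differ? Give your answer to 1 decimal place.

43.0pt

Minor second: 18.4 × 1.067⁶ = 27.152pt
Major third: 18.4 × 1.250⁶ = 70.190pt
Difference: 70.190 − 27.152 = 43.038pt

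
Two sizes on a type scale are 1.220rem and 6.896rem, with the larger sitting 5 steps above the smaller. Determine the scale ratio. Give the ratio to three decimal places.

r⁵ = 6.896 / 1.220, so r = (6.896/1.220)^(1/5).
r = 5.6525^(1/5) ≈ 1.4140

1.414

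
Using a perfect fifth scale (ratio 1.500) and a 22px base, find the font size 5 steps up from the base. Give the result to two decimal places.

167.06px

22.0 × 1.500⁵ = 22.0 × 7.59375 ≈ 167.06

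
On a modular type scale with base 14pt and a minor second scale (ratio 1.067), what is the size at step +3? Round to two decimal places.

17.01pt

14.0 × 1.067³ = 14.0 × 1.21477 ≈ 17.01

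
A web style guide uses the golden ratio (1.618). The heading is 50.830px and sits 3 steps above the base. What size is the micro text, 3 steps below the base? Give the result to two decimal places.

50.830 ÷ 1.618⁶ = 50.830 ÷ 17.94201 ≈ 2.833

2.83px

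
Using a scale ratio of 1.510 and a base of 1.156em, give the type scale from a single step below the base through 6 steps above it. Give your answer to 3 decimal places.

Step -1: 1.156 ÷ 1.510 = 0.766
Step 0: 1.156em
Step 1: 1.156 × 1.510 = 1.746
Step 2: 1.156 × 1.510² = 2.636
Step 3: 1.156 × 1.510³ = 3.980
Step 4: 1.156 × 1.510⁴ = 6.010
Step 5: 1.156 × 1.510⁵ = 9.075
Step 6: 1.156 × 1.510⁶ = 13.703

0.766em, 1.156em, 1.746em, 2.636em, 3.980em, 6.010em, 9.075em, 13.703em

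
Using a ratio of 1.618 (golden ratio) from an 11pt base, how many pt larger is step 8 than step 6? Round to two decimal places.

319.32pt

Step 6: 11.0 × 1.618⁶ = 197.3621pt
Step 8: 11.0 × 1.618⁸ = 516.6790pt
Difference: 516.6790 − 197.3621 = 319.3169pt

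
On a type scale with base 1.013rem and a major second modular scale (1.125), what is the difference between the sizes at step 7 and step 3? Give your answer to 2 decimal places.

0.87rem

Step 3: 1.013 × 1.125³ = 1.4423rem
Step 7: 1.013 × 1.125⁷ = 2.3103rem
Difference: 2.3103 − 1.4423 = 0.8680rem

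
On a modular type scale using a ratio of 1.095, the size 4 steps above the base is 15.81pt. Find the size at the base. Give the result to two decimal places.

11.00pt

15.81 ÷ 1.095⁴ = 15.81 ÷ 1.43766 ≈ 10.997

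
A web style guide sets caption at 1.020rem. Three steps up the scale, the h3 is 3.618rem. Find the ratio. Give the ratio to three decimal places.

The ratio satisfies 1.020 × r³ = 3.618, so r = (3.618 / 1.020)^(1/3).
r = 3.5471^(1/3) ≈ 1.5251

1.525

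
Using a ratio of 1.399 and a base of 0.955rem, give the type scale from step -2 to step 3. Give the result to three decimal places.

0.488rem, 0.683rem, 0.955rem, 1.336rem, 1.869rem, 2.615rem

Step -2: 0.955 ÷ 1.399² = 0.488
Step -1: 0.955 ÷ 1.399 = 0.683
Step 0: 0.955rem
Step 1: 0.955 × 1.399 = 1.336
Step 2: 0.955 × 1.399² = 1.869
Step 3: 0.955 × 1.399³ = 2.615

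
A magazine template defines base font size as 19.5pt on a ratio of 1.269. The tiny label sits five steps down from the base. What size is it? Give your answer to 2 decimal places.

19.5 ÷ 1.269⁵ = 19.5 ÷ 3.29085 ≈ 5.93

5.93pt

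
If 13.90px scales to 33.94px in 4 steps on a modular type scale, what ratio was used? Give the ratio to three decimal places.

The ratio satisfies 13.90 × r⁴ = 33.94, so r = (33.94 / 13.90)^(1/4).
r = 2.4417^(1/4) ≈ 1.2500

1.250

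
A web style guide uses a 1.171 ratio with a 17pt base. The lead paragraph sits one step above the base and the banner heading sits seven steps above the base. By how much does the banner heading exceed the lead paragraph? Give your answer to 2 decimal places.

31.42pt

Step 1: 17.0 × 1.171 = 19.9070pt
Step 7: 17.0 × 1.171⁷ = 51.3272pt
Difference: 51.3272 − 19.9070 = 31.4202pt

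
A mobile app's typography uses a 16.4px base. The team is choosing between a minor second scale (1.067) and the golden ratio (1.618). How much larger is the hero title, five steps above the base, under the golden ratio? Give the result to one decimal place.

Minor second: 16.4 × 1.067⁵ = 22.681px
Golden ratio: 16.4 × 1.618⁵ = 181.860px
Difference: 181.860 − 22.681 = 159.179px

159.2px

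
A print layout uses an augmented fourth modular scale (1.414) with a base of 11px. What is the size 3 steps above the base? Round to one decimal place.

11.0 × 1.414³ = 11.0 × 2.82715 ≈ 31.10

31.1px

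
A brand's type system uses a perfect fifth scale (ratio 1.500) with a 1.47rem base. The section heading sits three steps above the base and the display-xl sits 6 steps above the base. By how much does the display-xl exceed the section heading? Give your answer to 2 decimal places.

11.78rem

Step 3: 1.47 × 1.500³ = 4.9612rem
Step 6: 1.47 × 1.500⁶ = 16.7442rem
Difference: 16.7442 − 4.9612 = 11.7830rem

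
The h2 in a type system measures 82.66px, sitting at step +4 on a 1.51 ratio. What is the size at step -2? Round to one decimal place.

7.0px

The gap is -2 − (4) = -6 steps, so the factor is 1.51^-6.
82.66 ÷ 1.51⁶ = 82.66 ÷ 11.85391 ≈ 6.973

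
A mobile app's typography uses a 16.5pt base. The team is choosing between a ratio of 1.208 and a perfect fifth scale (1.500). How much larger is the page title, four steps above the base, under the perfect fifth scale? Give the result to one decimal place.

48.4pt

At 1.208: 16.5 × 1.208⁴ = 35.136pt
Perfect fifth: 16.5 × 1.500⁴ = 83.531pt
Difference: 83.531 − 35.136 = 48.395pt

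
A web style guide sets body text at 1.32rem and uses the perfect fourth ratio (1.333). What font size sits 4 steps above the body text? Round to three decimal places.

4.168rem

1.32 × 1.333⁴ = 1.32 × 3.15733 ≈ 4.168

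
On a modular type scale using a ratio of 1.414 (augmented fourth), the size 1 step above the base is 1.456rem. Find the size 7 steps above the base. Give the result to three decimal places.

Moving from step +1 to step +7 is 6 steps up, so multiply by r⁶.
1.456 × 1.414⁶ = 1.456 × 7.99275 ≈ 11.637

11.637rem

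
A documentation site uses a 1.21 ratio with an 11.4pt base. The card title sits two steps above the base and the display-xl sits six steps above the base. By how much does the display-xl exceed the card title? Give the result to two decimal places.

19.09pt

Step 2: 11.4 × 1.21² = 16.6907pt
Step 6: 11.4 × 1.21⁶ = 35.7781pt
Difference: 35.7781 − 16.6907 = 19.0874pt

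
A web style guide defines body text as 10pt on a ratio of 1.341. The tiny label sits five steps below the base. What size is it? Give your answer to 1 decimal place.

2.3pt

10.0 ÷ 1.341⁵ = 10.0 ÷ 4.33655 ≈ 2.31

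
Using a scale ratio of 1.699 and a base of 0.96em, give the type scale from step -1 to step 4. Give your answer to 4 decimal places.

0.5650em, 0.9600em, 1.6310em, 2.7711em, 4.7082em, 7.9992em

Step -1: 0.96 ÷ 1.699 = 0.5650
Step 0: 0.96em
Step 1: 0.96 × 1.699 = 1.6310
Step 2: 0.96 × 1.699² = 2.7711
Step 3: 0.96 × 1.699³ = 4.7082
Step 4: 0.96 × 1.699⁴ = 7.9992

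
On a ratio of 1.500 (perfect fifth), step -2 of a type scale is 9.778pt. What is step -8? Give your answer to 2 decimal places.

0.86pt

9.778 ÷ 1.500⁶ = 9.778 ÷ 11.39062 ≈ 0.858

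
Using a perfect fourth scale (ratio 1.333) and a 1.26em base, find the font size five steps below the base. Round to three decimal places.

1.26 ÷ 1.333⁵ = 1.26 ÷ 4.20873 ≈ 0.299

0.299em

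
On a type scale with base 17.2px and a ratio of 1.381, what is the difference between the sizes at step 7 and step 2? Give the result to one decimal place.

Step 2: 17.2 × 1.381² = 32.803px
Step 7: 17.2 × 1.381⁷ = 164.772px
Difference: 164.772 − 32.803 = 131.969px

132.0px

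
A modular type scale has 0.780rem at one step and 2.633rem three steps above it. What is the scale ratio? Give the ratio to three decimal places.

1.500

The ratio satisfies 0.780 × r³ = 2.633, so r = (2.633 / 0.780)^(1/3).
r = 3.3756^(1/3) ≈ 1.5001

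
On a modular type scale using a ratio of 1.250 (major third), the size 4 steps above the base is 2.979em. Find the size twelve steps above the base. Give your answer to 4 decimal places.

17.7562em

2.979 × 1.250⁸ = 2.979 × 5.96046 ≈ 17.7562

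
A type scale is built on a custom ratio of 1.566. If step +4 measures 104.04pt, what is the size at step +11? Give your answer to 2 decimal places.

2402.94pt

104.04 × 1.566⁷ = 104.04 × 23.09629 ≈ 2402.938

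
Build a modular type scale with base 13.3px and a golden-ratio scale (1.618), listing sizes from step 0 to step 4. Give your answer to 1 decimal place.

13.3px, 21.5px, 34.8px, 56.3px, 91.2px

Step 0: 13.3px
Step 1: 13.3 × 1.618 = 21.5
Step 2: 13.3 × 1.618² = 34.8
Step 3: 13.3 × 1.618³ = 56.3
Step 4: 13.3 × 1.618⁴ = 91.2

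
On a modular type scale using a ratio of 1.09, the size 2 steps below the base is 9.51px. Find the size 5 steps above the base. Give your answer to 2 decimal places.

The gap is 5 − (-2) = 7 steps, so the factor is 1.09^7.
9.51 × 1.09⁷ = 9.51 × 1.82804 ≈ 17.385

17.38px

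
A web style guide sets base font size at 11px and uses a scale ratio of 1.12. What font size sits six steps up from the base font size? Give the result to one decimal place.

21.7px

11.0 × 1.12⁶ = 11.0 × 1.97382 ≈ 21.71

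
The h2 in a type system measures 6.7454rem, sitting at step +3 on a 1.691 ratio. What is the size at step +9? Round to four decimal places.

157.7137rem

6.7454 × 1.691⁶ = 6.7454 × 23.38092 ≈ 157.7137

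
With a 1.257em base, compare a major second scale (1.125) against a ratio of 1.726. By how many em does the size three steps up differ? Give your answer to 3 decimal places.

Major second: 1.257 × 1.125³ = 1.78975em
At 1.726: 1.257 × 1.726³ = 6.46335em
Difference: 6.46335 − 1.78975 = 4.67360em

4.674em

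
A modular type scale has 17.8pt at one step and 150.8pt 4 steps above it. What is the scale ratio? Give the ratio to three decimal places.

The ratio satisfies 17.8 × r⁴ = 150.8, so r = (150.8 / 17.8)^(1/4).
r = 8.4719^(1/4) ≈ 1.7061

1.706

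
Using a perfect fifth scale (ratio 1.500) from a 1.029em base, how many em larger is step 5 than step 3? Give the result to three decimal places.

Step 3: 1.029 × 1.500³ = 3.47287em
Step 5: 1.029 × 1.500⁵ = 7.81397em
Difference: 7.81397 − 3.47287 = 4.34110em

4.341em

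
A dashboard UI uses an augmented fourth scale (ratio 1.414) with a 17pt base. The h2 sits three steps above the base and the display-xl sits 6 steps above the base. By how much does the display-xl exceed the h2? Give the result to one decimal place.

87.8pt

Step 3: 17.0 × 1.414³ = 48.061pt
Step 6: 17.0 × 1.414⁶ = 135.877pt
Difference: 135.877 − 48.061 = 87.816pt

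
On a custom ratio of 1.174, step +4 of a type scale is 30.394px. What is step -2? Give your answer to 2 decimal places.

11.61px

30.394 ÷ 1.174⁶ = 30.394 ÷ 2.61823 ≈ 11.609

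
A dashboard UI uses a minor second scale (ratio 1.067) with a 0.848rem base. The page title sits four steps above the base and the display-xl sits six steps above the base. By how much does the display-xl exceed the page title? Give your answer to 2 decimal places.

0.15rem

Step 4: 0.848 × 1.067⁴ = 1.0991rem
Step 6: 0.848 × 1.067⁶ = 1.2514rem
Difference: 1.2514 − 1.0991 = 0.1523rem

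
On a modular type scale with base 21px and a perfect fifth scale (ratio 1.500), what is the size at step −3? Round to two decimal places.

A modular type scale is a geometric sequence: sizeₙ = base × rⁿ.
21.0 ÷ 1.500³ = 21.0 ÷ 3.37500 ≈ 6.22

6.22px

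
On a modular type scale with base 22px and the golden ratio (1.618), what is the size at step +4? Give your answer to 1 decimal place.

22.0 × 1.618⁴ = 22.0 × 6.85353 ≈ 150.78

150.8px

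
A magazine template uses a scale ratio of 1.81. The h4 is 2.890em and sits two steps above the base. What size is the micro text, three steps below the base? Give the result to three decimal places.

2.890 ÷ 1.81⁵ = 2.890 ÷ 19.42642 ≈ 0.149

0.149em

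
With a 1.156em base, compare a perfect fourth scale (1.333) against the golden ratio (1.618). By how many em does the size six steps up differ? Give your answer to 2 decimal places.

14.26em

Perfect fourth: 1.156 × 1.333⁶ = 6.4854em
Golden ratio: 1.156 × 1.618⁶ = 20.7410em
Difference: 20.7410 − 6.4854 = 14.2556em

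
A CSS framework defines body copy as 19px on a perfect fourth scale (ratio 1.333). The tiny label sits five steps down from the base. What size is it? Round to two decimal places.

Every step multiplies by the scale ratio.
19.0 ÷ 1.333⁵ = 19.0 ÷ 4.20873 ≈ 4.51

4.51px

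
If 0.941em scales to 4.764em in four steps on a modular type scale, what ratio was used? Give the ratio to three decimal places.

1.500

The ratio satisfies 0.941 × r⁴ = 4.764, so r = (4.764 / 0.941)^(1/4).
r = 5.0627^(1/4) ≈ 1.5000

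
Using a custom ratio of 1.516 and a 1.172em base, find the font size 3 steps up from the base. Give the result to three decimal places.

A modular type scale is a geometric sequence: sizeₙ = base × rⁿ.
1.172 × 1.516³ = 1.172 × 3.48416 ≈ 4.083

4.083em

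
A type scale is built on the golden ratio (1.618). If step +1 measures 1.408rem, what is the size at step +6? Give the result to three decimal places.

15.613rem

1.408 × 1.618⁵ = 1.408 × 11.08901 ≈ 15.613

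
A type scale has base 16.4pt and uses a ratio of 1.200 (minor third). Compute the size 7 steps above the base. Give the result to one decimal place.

16.4 × 1.200⁷ = 16.4 × 3.58318 ≈ 58.76

58.8pt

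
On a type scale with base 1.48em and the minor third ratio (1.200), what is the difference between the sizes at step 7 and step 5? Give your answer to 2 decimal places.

Step 5: 1.48 × 1.200⁵ = 3.6827em
Step 7: 1.48 × 1.200⁷ = 5.3031em
Difference: 5.3031 − 3.6827 = 1.6204em

1.62em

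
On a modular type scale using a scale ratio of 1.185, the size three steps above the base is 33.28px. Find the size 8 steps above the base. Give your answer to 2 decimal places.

Moving from step +3 to step +8 is 5 steps up, so multiply by r⁵.
33.28 × 1.185⁵ = 33.28 × 2.33664 ≈ 77.763

77.76px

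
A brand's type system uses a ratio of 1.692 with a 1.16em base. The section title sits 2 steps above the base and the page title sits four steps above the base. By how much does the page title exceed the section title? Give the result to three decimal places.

Step 2: 1.16 × 1.692² = 3.32092em
Step 4: 1.16 × 1.692⁴ = 9.50735em
Difference: 9.50735 − 3.32092 = 6.18643em

6.186em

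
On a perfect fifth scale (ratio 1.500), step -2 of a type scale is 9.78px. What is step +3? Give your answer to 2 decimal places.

74.27px

Moving from step -2 to step +3 is 5 steps up, so multiply by r⁵.
9.78 × 1.500⁵ = 9.78 × 7.59375 ≈ 74.267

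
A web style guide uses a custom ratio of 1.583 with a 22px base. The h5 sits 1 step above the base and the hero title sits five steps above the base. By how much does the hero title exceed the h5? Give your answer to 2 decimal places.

183.86px

Step 1: 22.0 × 1.583 = 34.8260px
Step 5: 22.0 × 1.583⁵ = 218.6892px
Difference: 218.6892 − 34.8260 = 183.8632px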